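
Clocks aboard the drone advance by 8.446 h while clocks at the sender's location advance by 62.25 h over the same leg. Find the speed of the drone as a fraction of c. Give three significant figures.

β = 0.991

The proper time is measured aboard the drone (both events occur at the drone's location); Δt is measured at the sender's location. γ = Δt/τ = 62.25/8.446 = 7.370.
β = √(1 − 1/γ²) = √(1 − 0.01841) = √0.9816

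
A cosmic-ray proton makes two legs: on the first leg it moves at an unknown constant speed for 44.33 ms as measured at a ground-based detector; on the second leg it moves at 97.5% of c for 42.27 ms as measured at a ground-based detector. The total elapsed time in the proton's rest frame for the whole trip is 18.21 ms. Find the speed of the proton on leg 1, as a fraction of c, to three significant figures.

Leg 1: speed unknown; τ_1 = 44.33/γ_1.
Leg 2: β = 0.975; γ = 1/√(1 − 0.975²) = 1/√0.04938 = 4.500; τ_2 = 42.27/4.500 = 9.393 ms.
Total proper time: τ_1 + 9.393 = 18.21, so τ_1 = 18.21 − 9.393 = 8.817 ms.
γ_1 = 44.33/8.817 = 5.028; β = √(1 − 1/γ²) = √0.9604.

β = 0.980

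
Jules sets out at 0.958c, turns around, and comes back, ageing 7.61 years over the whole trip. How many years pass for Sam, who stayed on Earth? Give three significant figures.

Δt = 26.5 years

γ = 1/√(1 − 0.958²) = 1/√0.08224 = 3.487
Earth-frame duration is the dilated interval: Δt = γτ = 3.487 × 7.61 years.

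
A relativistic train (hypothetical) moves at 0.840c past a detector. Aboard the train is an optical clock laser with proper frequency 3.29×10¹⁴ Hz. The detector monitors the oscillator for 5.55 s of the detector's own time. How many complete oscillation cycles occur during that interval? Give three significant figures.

N = 9.91×10¹⁴

γ = 1/√(1 − 0.840²) = 1/√0.2944 = 1.843
During 5.55 s of lab time, the oscillator's proper time advances by τ = Δt/γ = 5.55/1.843 = 3.011 s = 3.011×10⁰ s.
N = f × τ = 3.29×10¹⁴ × 3.011×10⁰ = 9.907×10¹⁴.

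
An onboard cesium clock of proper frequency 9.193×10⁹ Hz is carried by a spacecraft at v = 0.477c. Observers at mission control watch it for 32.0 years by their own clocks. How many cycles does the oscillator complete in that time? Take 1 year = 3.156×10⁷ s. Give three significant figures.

N = 8.16×10¹⁸

γ = 1/√(1 − 0.477²) = 1/√0.7725 = 1.138
During 32.0 years of lab time, the oscillator's proper time advances by τ = Δt/γ = 32.0/1.138 = 28.12 years = 8.876×10⁸ s.
N = f × τ = 9.193×10⁹ × 8.876×10⁸ = 8.160×10¹⁸.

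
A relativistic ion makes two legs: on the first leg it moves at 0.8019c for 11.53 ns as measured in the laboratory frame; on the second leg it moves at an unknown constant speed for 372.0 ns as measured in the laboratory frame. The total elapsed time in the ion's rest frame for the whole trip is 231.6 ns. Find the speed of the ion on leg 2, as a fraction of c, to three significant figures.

Leg 1: γ = 1/√(1 − 0.8019²) = 1/√0.3570 = 1.674; τ_1 = 11.53/1.674 = 6.889 ns.
Leg 2: speed unknown; τ_2 = 372.0/γ_2.
Total proper time: 6.889 + τ_2 = 231.6, so τ_2 = 231.6 − 6.889 = 224.7 ns.
γ_2 = 372.0/224.7 = 1.655; β = √(1 − 1/γ²) = √0.6351.

β = 0.797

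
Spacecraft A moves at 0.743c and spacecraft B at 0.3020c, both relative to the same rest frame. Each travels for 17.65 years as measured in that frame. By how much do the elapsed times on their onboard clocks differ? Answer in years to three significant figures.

A: γ = 1/√(1 − 0.743²) = 1/√0.4480 = 1.494; τ_A = 17.65/1.494 = 11.81 years.
B: γ = 1/√(1 − 0.3020²) = 1/√0.9088 = 1.049; τ_B = 17.65/1.049 = 16.83 years.

|τ_A − τ_B| = 5.01 years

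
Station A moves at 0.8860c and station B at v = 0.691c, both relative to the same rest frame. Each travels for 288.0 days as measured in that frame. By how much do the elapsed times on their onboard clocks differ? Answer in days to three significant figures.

|τ_A − τ_B| = 74.6 days

A: γ = 1/√(1 − 0.8860²) = 1/√0.2150 = 2.157; τ_A = 288.0/2.157 = 133.5 days.
B: γ = 1/√(1 − 0.691²) = 1/√0.5225 = 1.383; τ_B = 288.0/1.383 = 208.2 days.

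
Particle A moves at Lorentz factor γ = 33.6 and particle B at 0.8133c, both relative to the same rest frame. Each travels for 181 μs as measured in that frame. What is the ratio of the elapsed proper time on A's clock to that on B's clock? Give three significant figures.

A: γ = 33.6. B: γ = 1/√(1 − 0.8133²) = 1/√0.3385 = 1.719.
τ_A/τ_B = γ_B/γ_A = 1.719/33.60 = 0.05115, so τ_A/τ_B = 0.05115.

τ_A/τ_B = 0.0512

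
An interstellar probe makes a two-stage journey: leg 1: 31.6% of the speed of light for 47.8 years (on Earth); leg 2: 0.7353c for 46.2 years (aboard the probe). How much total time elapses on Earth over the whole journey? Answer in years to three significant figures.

Δt = 116 years

Leg 1: 47.8 years is already measured on Earth.
Leg 2: γ = 1/√(1 − 0.7353²) = 1/√0.4593 = 1.475; Δt_2 = 1.475 × 46.2 = 68.17 years.
Total: 47.80 + 68.17 years.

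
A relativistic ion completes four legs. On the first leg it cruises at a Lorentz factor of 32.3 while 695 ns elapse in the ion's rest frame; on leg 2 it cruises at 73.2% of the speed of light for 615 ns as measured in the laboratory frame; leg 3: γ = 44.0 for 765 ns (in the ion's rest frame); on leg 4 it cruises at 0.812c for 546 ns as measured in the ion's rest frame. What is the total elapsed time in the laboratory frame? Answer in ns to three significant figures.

Δt = 5.77×10⁴ ns

Leg 1: γ = 32.3; Δt_1 = 32.30 × 695 = 2.245×10⁴ ns.
Leg 2: 615 ns is already measured in the laboratory frame.
Leg 3: γ = 44.0; Δt_3 = 44.00 × 765 = 3.366×10⁴ ns.
Leg 4: γ = 1/√(1 − 0.812²) = 1/√0.3407 = 1.713; Δt_4 = 1.713 × 546 = 935.5 ns.
Total: 2.245×10⁴ + 615.0 + 3.366×10⁴ + 935.5 ns.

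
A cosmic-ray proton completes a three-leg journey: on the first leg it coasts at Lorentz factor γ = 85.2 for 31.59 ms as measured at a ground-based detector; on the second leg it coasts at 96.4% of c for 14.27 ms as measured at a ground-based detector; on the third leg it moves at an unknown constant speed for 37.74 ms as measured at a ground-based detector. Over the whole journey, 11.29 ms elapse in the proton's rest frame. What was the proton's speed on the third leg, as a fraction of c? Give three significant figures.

β = 0.982

Leg 1: γ = 85.2; τ_1 = 31.59/85.20 = 0.3708 ms.
Leg 2: β = 0.964; γ = 1/√(1 − 0.964²) = 1/√0.07070 = 3.761; τ_2 = 14.27/3.761 = 3.794 ms.
Leg 3: speed unknown; τ_3 = 37.74/γ_3.
Total proper time: 0.3708 + 3.794 + τ_3 = 11.29, so τ_3 = 11.29 − 4.165 = 7.125 ms.
γ_3 = 37.74/7.125 = 5.297; β = √(1 − 1/γ²) = √0.9644.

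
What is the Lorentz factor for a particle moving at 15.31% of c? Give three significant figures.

γ = 1.01

β = 0.1531; γ = 1/√(1 − 0.1531²) = 1/√0.9766 = 1.012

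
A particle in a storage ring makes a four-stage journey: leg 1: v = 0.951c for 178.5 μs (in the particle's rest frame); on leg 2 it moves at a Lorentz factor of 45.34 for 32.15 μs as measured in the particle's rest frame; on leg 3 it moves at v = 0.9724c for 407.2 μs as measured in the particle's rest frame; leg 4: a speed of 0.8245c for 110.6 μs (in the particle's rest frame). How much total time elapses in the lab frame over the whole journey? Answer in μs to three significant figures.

Leg 1: γ = 1/√(1 − 0.951²) = 1/√0.09560 = 3.234; Δt_1 = 3.234 × 178.5 = 577.3 μs.
Leg 2: γ = 45.34; Δt_2 = 45.34 × 32.15 = 1458 μs.
Leg 3: γ = 1/√(1 − 0.9724²) = 1/√0.05444 = 4.286; Δt_3 = 4.286 × 407.2 = 1745 μs.
Leg 4: γ = 1/√(1 − 0.8245²) = 1/√0.3202 = 1.767; Δt_4 = 1.767 × 110.6 = 195.5 μs.
Total: 577.3 + 1458 + 1745 + 195.5 μs.

Δt = 3980 μs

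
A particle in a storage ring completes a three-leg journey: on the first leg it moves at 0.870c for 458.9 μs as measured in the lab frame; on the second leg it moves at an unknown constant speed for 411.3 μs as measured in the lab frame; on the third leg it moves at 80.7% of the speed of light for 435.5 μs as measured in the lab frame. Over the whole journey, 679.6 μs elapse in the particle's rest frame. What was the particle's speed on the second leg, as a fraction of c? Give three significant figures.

β = 0.879

Leg 1: γ = 1/√(1 − 0.870²) = 1/√0.2431 = 2.028; τ_1 = 458.9/2.028 = 226.3 μs.
Leg 2: speed unknown; τ_2 = 411.3/γ_2.
Leg 3: β = 0.807; γ = 1/√(1 − 0.807²) = 1/√0.3488 = 1.693; τ_3 = 435.5/1.693 = 257.2 μs.
Total proper time: 226.3 + τ_2 + 257.2 = 679.6, so τ_2 = 679.6 − 483.4 = 196.2 μs.
γ_2 = 411.3/196.2 = 2.097; β = √(1 − 1/γ²) = √0.7726.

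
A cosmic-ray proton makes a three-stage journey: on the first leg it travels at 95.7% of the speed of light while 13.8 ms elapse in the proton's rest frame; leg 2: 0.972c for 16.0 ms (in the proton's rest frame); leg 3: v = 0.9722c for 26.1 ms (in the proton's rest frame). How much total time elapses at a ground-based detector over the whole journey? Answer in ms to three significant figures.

Leg 1: β = 0.957; γ = 1/√(1 − 0.957²) = 1/√0.08415 = 3.447; Δt_1 = 3.447 × 13.8 = 47.57 ms.
Leg 2: γ = 1/√(1 − 0.972²) = 1/√0.05522 = 4.256; Δt_2 = 4.256 × 16.0 = 68.09 ms.
Leg 3: γ = 1/√(1 − 0.9722²) = 1/√0.05483 = 4.271; Δt_3 = 4.271 × 26.1 = 111.5 ms.
Total: 47.57 + 68.09 + 111.5 ms.

Δt = 227 ms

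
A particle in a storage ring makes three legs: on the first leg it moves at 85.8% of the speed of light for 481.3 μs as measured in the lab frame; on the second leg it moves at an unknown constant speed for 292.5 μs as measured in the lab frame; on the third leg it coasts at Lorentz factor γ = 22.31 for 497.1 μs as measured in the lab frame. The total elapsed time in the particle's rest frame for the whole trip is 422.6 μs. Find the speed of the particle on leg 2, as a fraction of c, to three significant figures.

Leg 1: β = 0.858; γ = 1/√(1 − 0.858²) = 1/√0.2638 = 1.947; τ_1 = 481.3/1.947 = 247.2 μs.
Leg 2: speed unknown; τ_2 = 292.5/γ_2.
Leg 3: γ = 22.31; τ_3 = 497.1/22.31 = 22.28 μs.
Total proper time: 247.2 + τ_2 + 22.28 = 422.6, so τ_2 = 422.6 − 269.5 = 153.1 μs.
γ_2 = 292.5/153.1 = 1.911; β = √(1 − 1/γ²) = √0.7260.

β = 0.852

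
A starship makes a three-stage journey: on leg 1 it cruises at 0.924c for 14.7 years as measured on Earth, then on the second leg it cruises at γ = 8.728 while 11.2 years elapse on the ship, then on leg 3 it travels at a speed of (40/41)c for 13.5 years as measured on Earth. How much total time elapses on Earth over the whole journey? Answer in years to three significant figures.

Δt = 126 years

Leg 1: 14.7 years is already measured on Earth.
Leg 2: γ = 8.728; Δt_2 = 8.728 × 11.2 = 97.75 years.
Leg 3: 13.5 years is already measured on Earth.
Total: 14.70 + 97.75 + 13.50 years.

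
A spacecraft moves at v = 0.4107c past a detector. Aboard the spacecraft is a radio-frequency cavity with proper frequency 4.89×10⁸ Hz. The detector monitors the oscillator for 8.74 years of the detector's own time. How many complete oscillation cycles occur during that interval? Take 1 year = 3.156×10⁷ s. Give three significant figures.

N = 1.23×10¹⁷

γ = 1/√(1 − 0.4107²) = 1/√0.8313 = 1.097
During 8.74 years of lab time, the oscillator's proper time advances by τ = Δt/γ = 8.74/1.097 = 7.969 years = 2.515×10⁸ s.
N = f × τ = 4.89×10⁸ × 2.515×10⁸ = 1.230×10¹⁷.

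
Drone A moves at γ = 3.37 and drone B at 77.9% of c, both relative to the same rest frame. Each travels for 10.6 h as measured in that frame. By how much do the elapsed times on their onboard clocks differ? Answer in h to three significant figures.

A: γ = 3.37; τ_A = 10.6/3.370 = 3.145 h.
B: β = 0.779; γ = 1/√(1 − 0.779²) = 1/√0.3932 = 1.595; τ_B = 10.6/1.595 = 6.646 h.

|τ_A − τ_B| = 3.50 h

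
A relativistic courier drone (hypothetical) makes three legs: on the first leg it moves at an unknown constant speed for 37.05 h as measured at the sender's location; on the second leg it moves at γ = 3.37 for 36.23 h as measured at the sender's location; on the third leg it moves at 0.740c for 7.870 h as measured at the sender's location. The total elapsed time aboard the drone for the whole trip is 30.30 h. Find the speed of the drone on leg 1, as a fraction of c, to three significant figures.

Leg 1: speed unknown; τ_1 = 37.05/γ_1.
Leg 2: γ = 3.37; τ_2 = 36.23/3.370 = 10.75 h.
Leg 3: γ = 1/√(1 − 0.740²) = 1/√0.4524 = 1.487; τ_3 = 7.870/1.487 = 5.293 h.
Total proper time: τ_1 + 10.75 + 5.293 = 30.30, so τ_1 = 30.30 − 16.04 = 14.26 h.
γ_1 = 37.05/14.26 = 2.599; β = √(1 − 1/γ²) = √0.8519.

β = 0.923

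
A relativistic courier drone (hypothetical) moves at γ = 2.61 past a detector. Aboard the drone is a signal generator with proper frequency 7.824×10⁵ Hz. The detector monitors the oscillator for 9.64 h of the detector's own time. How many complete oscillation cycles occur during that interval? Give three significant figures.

γ = 2.61
During 9.64 h of lab time, the oscillator's proper time advances by τ = Δt/γ = 9.64/2.610 = 3.693 h = 1.330×10⁴ s.
N = f × τ = 7.824×10⁵ × 1.330×10⁴ = 1.040×10¹⁰.

N = 1.04×10¹⁰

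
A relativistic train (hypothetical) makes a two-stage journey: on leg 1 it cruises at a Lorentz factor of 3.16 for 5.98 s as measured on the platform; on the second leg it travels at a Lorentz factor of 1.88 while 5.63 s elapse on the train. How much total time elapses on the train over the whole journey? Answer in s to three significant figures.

Leg 1: γ = 3.16; τ_1 = 5.98/3.160 = 1.892 s.
Leg 2: 5.63 s is already measured on the train.
Total: 1.892 + 5.630 s.

τ = 7.52 s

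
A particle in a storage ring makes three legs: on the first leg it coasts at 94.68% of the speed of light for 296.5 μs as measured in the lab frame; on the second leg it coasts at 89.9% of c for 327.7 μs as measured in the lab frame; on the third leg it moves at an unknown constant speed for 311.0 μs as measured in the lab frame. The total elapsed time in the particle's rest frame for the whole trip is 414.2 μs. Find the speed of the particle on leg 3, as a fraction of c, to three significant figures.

Leg 1: β = 0.9468; γ = 1/√(1 − 0.9468²) = 1/√0.1036 = 3.107; τ_1 = 296.5/3.107 = 95.42 μs.
Leg 2: β = 0.899; γ = 1/√(1 − 0.899²) = 1/√0.1918 = 2.283; τ_2 = 327.7/2.283 = 143.5 μs.
Leg 3: speed unknown; τ_3 = 311.0/γ_3.
Total proper time: 95.42 + 143.5 + τ_3 = 414.2, so τ_3 = 414.2 − 238.9 = 175.3 μs.
γ_3 = 311.0/175.3 = 1.774; β = √(1 − 1/γ²) = √0.6824.

β = 0.826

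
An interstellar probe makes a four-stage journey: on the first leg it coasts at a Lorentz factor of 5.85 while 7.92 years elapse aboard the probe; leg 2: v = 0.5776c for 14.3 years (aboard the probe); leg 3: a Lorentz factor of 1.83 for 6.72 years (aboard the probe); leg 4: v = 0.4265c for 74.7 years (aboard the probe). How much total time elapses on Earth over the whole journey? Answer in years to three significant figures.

Leg 1: γ = 5.85; Δt_1 = 5.850 × 7.92 = 46.33 years.
Leg 2: γ = 1/√(1 − 0.5776²) = 1/√0.6664 = 1.225; Δt_2 = 1.225 × 14.3 = 17.52 years.
Leg 3: γ = 1.83; Δt_3 = 1.830 × 6.72 = 12.30 years.
Leg 4: γ = 1/√(1 − 0.4265²) = 1/√0.8181 = 1.106; Δt_4 = 1.106 × 74.7 = 82.59 years.
Total: 46.33 + 17.52 + 12.30 + 82.59 years.

Δt = 159 years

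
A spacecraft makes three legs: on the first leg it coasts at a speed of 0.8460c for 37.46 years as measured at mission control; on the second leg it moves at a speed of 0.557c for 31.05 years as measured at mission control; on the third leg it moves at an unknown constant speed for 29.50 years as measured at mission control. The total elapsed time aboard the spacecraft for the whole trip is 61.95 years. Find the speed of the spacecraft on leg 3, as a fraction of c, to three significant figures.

Leg 1: γ = 1/√(1 − 0.8460²) = 1/√0.2843 = 1.876; τ_1 = 37.46/1.876 = 19.97 years.
Leg 2: γ = 1/√(1 − 0.557²) = 1/√0.6898 = 1.204; τ_2 = 31.05/1.204 = 25.79 years.
Leg 3: speed unknown; τ_3 = 29.50/γ_3.
Total proper time: 19.97 + 25.79 + τ_3 = 61.95, so τ_3 = 61.95 − 45.76 = 16.19 years.
γ_3 = 29.50/16.19 = 1.822; β = √(1 − 1/γ²) = √0.6988.

β = 0.836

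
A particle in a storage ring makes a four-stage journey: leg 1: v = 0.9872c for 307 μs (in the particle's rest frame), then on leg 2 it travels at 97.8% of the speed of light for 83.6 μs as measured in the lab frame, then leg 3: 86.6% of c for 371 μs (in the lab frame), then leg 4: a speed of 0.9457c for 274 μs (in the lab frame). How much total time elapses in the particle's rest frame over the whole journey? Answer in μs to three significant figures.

Leg 1: 307 μs is already measured in the particle's rest frame.
Leg 2: β = 0.978; γ = 1/√(1 − 0.978²) = 1/√0.04352 = 4.794; τ_2 = 83.6/4.794 = 17.44 μs.
Leg 3: β = 0.866; γ = 1/√(1 − 0.866²) = 1/√0.2500 = 2.000; τ_3 = 371/2.000 = 185.5 μs.
Leg 4: γ = 1/√(1 − 0.9457²) = 1/√0.1057 = 3.077; τ_4 = 274/3.077 = 89.06 μs.
Total: 307.0 + 17.44 + 185.5 + 89.06 μs.

τ = 599 μs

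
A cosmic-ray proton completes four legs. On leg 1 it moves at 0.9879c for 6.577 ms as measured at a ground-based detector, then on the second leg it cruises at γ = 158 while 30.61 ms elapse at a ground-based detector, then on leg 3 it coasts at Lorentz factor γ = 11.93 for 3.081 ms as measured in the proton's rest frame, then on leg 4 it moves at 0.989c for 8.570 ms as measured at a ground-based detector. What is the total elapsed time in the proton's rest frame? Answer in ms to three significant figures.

τ = 5.56 ms

Leg 1: γ = 1/√(1 − 0.9879²) = 1/√0.02405 = 6.448; τ_1 = 6.577/6.448 = 1.020 ms.
Leg 2: γ = 158; τ_2 = 30.61/158.0 = 0.1937 ms.
Leg 3: 3.081 ms is already measured in the proton's rest frame.
Leg 4: γ = 1/√(1 − 0.989²) = 1/√0.02188 = 6.761; τ_4 = 8.570/6.761 = 1.268 ms.
Total: 1.020 + 0.1937 + 3.081 + 1.268 ms.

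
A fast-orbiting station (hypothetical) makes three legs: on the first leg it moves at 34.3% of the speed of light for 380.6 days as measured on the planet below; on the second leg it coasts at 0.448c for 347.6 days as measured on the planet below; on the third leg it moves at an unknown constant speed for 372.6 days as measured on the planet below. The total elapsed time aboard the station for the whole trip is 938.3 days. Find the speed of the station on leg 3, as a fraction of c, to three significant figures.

Leg 1: β = 0.343; γ = 1/√(1 − 0.343²) = 1/√0.8824 = 1.065; τ_1 = 380.6/1.065 = 357.5 days.
Leg 2: γ = 1/√(1 − 0.448²) = 1/√0.7993 = 1.119; τ_2 = 347.6/1.119 = 310.8 days.
Leg 3: speed unknown; τ_3 = 372.6/γ_3.
Total proper time: 357.5 + 310.8 + τ_3 = 938.3, so τ_3 = 938.3 − 668.3 = 270.0 days.
γ_3 = 372.6/270.0 = 1.380; β = √(1 − 1/γ²) = √0.4748.

β = 0.689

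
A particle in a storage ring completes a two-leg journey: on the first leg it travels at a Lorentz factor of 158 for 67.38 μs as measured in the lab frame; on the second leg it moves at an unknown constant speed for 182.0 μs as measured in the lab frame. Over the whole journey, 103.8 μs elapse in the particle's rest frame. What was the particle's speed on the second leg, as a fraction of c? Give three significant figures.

β = 0.823

Leg 1: γ = 158; τ_1 = 67.38/158.0 = 0.4265 μs.
Leg 2: speed unknown; τ_2 = 182.0/γ_2.
Total proper time: 0.4265 + τ_2 = 103.8, so τ_2 = 103.8 − 0.4265 = 103.4 μs.
γ_2 = 182.0/103.4 = 1.761; β = √(1 − 1/γ²) = √0.6774.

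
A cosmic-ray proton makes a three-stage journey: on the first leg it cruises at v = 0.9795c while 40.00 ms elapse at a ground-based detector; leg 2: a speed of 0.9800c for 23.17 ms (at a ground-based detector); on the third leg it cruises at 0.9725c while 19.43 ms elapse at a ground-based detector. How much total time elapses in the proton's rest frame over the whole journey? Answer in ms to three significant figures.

τ = 17.2 ms

Leg 1: γ = 1/√(1 − 0.9795²) = 1/√0.04058 = 4.964; τ_1 = 40.00/4.964 = 8.058 ms.
Leg 2: γ = 1/√(1 − 0.9800²) = 1/√0.03960 = 5.025; τ_2 = 23.17/5.025 = 4.611 ms.
Leg 3: γ = 1/√(1 − 0.9725²) = 1/√0.05424 = 4.294; τ_3 = 19.43/4.294 = 4.525 ms.
Total: 8.058 + 4.611 + 4.525 ms.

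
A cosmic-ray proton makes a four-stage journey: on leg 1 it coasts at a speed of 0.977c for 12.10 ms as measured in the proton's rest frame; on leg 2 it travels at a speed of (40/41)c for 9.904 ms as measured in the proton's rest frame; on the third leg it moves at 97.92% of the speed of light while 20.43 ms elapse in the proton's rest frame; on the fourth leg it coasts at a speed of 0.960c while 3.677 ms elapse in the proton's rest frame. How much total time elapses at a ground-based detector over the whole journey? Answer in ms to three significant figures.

Leg 1: γ = 1/√(1 − 0.977²) = 1/√0.04547 = 4.690; Δt_1 = 4.690 × 12.10 = 56.74 ms.
Leg 2: γ = 1/√(1 − (40/41)²) = 41/9 ≈ 4.556; Δt_2 = 4.556 × 9.904 = 45.12 ms.
Leg 3: β = 0.9792; γ = 1/√(1 − 0.9792²) = 1/√0.04117 = 4.929; Δt_3 = 4.929 × 20.43 = 100.7 ms.
Leg 4: γ = 1/√(1 − 0.960²) = 1/√0.07840 = 3.571; Δt_4 = 3.571 × 3.677 = 13.13 ms.
Total: 56.74 + 45.12 + 100.7 + 13.13 ms.

Δt = 216 ms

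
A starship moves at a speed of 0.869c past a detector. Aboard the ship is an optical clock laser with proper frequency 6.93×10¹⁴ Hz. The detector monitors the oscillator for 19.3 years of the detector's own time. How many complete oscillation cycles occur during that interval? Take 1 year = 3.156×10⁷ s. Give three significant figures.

N = 2.09×10²³

γ = 1/√(1 − 0.869²) = 1/√0.2448 = 2.021
During 19.3 years of lab time, the oscillator's proper time advances by τ = Δt/γ = 19.3/2.021 = 9.550 years = 3.014×10⁸ s.
N = f × τ = 6.93×10¹⁴ × 3.014×10⁸ = 2.089×10²³.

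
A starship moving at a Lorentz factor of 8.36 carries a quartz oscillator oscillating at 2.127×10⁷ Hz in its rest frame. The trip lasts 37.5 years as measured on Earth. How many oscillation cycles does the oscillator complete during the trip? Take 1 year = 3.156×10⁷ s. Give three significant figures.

N = 3.01×10¹⁵

γ = 8.36
The oscillator's own cycle count is N = f × τ where τ is the proper time on the ship. τ = Δt/γ = 37.5/8.360 = 4.486 years = 1.416×10⁸ s.
N = 2.127×10⁷ × 1.416×10⁸ = 3.011×10¹⁵.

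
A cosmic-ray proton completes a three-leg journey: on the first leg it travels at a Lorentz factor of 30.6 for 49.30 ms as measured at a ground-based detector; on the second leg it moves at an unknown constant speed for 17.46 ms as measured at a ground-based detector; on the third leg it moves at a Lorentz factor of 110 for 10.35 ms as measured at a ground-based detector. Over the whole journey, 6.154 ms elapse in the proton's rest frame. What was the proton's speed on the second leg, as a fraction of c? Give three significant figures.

β = 0.967

Leg 1: γ = 30.6; τ_1 = 49.30/30.60 = 1.611 ms.
Leg 2: speed unknown; τ_2 = 17.46/γ_2.
Leg 3: γ = 110; τ_3 = 10.35/110.0 = 0.09409 ms.
Total proper time: 1.611 + τ_2 + 0.09409 = 6.154, so τ_2 = 6.154 − 1.705 = 4.449 ms.
γ_2 = 17.46/4.449 = 3.925; β = √(1 − 1/γ²) = √0.9351.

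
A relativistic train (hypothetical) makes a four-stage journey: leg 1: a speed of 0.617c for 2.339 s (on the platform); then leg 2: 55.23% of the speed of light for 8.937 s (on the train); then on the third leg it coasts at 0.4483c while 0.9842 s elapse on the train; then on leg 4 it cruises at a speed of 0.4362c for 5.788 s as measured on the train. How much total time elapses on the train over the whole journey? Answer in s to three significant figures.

τ = 17.5 s

Leg 1: γ = 1/√(1 − 0.617²) = 1/√0.6193 = 1.271; τ_1 = 2.339/1.271 = 1.841 s.
Leg 2: 8.937 s is already measured on the train.
Leg 3: 0.9842 s is already measured on the train.
Leg 4: 5.788 s is already measured on the train.
Total: 1.841 + 8.937 + 0.9842 + 5.788 s.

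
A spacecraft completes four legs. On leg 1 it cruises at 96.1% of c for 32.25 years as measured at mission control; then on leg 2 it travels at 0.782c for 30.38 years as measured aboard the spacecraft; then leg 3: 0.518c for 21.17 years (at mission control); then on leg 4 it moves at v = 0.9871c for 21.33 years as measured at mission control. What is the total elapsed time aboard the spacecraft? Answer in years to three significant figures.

τ = 60.8 years

Leg 1: β = 0.961; γ = 1/√(1 − 0.961²) = 1/√0.07648 = 3.616; τ_1 = 32.25/3.616 = 8.919 years.
Leg 2: 30.38 years is already measured aboard the spacecraft.
Leg 3: γ = 1/√(1 − 0.518²) = 1/√0.7317 = 1.169; τ_3 = 21.17/1.169 = 18.11 years.
Leg 4: γ = 1/√(1 − 0.9871²) = 1/√0.02563 = 6.246; τ_4 = 21.33/6.246 = 3.415 years.
Total: 8.919 + 30.38 + 18.11 + 3.415 years.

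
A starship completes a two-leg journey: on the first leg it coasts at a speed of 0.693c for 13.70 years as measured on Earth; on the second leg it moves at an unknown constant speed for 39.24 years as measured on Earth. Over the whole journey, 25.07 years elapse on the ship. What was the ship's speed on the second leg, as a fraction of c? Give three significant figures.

β = 0.922

Leg 1: γ = 1/√(1 − 0.693²) = 1/√0.5198 = 1.387; τ_1 = 13.70/1.387 = 9.877 years.
Leg 2: speed unknown; τ_2 = 39.24/γ_2.
Total proper time: 9.877 + τ_2 = 25.07, so τ_2 = 25.07 − 9.877 = 15.19 years.
γ_2 = 39.24/15.19 = 2.583; β = √(1 − 1/γ²) = √0.8501.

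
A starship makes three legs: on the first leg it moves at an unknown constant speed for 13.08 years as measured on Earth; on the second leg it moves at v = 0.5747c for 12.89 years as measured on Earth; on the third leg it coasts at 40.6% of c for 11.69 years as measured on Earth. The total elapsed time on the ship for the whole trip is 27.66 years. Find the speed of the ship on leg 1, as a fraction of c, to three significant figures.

β = 0.871

Leg 1: speed unknown; τ_1 = 13.08/γ_1.
Leg 2: γ = 1/√(1 − 0.5747²) = 1/√0.6697 = 1.222; τ_2 = 12.89/1.222 = 10.55 years.
Leg 3: β = 0.406; γ = 1/√(1 − 0.406²) = 1/√0.8352 = 1.094; τ_3 = 11.69/1.094 = 10.68 years.
Total proper time: τ_1 + 10.55 + 10.68 = 27.66, so τ_1 = 27.66 − 21.23 = 6.428 years.
γ_1 = 13.08/6.428 = 2.035; β = √(1 − 1/γ²) = √0.7585.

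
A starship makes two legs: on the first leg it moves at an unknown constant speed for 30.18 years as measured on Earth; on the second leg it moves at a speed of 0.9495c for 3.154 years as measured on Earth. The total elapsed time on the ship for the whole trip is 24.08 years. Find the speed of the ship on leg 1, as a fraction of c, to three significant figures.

β = 0.644

Leg 1: speed unknown; τ_1 = 30.18/γ_1.
Leg 2: γ = 1/√(1 − 0.9495²) = 1/√0.09845 = 3.187; τ_2 = 3.154/3.187 = 0.9896 years.
Total proper time: τ_1 + 0.9896 = 24.08, so τ_1 = 24.08 − 0.9896 = 23.09 years.
γ_1 = 30.18/23.09 = 1.307; β = √(1 − 1/γ²) = √0.4146.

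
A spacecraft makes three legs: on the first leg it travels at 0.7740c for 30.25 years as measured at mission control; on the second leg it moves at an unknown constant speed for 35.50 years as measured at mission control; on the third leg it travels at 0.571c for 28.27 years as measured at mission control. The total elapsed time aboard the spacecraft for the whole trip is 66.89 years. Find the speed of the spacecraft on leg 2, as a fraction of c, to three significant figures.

Leg 1: γ = 1/√(1 − 0.7740²) = 1/√0.4009 = 1.579; τ_1 = 30.25/1.579 = 19.15 years.
Leg 2: speed unknown; τ_2 = 35.50/γ_2.
Leg 3: γ = 1/√(1 − 0.571²) = 1/√0.6740 = 1.218; τ_3 = 28.27/1.218 = 23.21 years.
Total proper time: 19.15 + τ_2 + 23.21 = 66.89, so τ_2 = 66.89 − 42.36 = 24.53 years.
γ_2 = 35.50/24.53 = 1.447; β = √(1 − 1/γ²) = √0.5226.

β = 0.723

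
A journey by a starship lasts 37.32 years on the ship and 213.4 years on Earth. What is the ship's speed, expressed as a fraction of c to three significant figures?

The proper time is measured on the ship (both events occur at the ship's location); Δt is measured on Earth. γ = Δt/τ = 213.4/37.32 = 5.718.
β = √(1 − 1/γ²) = √(1 − 0.03058) = √0.9694

v = 0.985c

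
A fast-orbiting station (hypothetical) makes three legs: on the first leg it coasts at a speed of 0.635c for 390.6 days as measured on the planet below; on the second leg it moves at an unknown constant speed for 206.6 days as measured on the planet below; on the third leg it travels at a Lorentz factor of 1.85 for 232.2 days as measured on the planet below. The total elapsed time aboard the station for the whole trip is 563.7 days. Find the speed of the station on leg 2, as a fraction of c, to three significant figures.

Leg 1: γ = 1/√(1 − 0.635²) = 1/√0.5968 = 1.294; τ_1 = 390.6/1.294 = 301.7 days.
Leg 2: speed unknown; τ_2 = 206.6/γ_2.
Leg 3: γ = 1.85; τ_3 = 232.2/1.850 = 125.5 days.
Total proper time: 301.7 + τ_2 + 125.5 = 563.7, so τ_2 = 563.7 − 427.3 = 136.4 days.
γ_2 = 206.6/136.4 = 1.514; β = √(1 − 1/γ²) = √0.5638.

β = 0.751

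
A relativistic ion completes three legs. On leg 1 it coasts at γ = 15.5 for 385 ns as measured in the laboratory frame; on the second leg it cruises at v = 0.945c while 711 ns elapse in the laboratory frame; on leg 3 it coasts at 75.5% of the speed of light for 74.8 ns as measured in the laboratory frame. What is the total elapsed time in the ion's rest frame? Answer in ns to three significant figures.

Leg 1: γ = 15.5; τ_1 = 385/15.50 = 24.84 ns.
Leg 2: γ = 1/√(1 − 0.945²) = 1/√0.1070 = 3.057; τ_2 = 711/3.057 = 232.5 ns.
Leg 3: β = 0.755; γ = 1/√(1 − 0.755²) = 1/√0.4300 = 1.525; τ_3 = 74.8/1.525 = 49.05 ns.
Total: 24.84 + 232.5 + 49.05 ns.

τ = 306 ns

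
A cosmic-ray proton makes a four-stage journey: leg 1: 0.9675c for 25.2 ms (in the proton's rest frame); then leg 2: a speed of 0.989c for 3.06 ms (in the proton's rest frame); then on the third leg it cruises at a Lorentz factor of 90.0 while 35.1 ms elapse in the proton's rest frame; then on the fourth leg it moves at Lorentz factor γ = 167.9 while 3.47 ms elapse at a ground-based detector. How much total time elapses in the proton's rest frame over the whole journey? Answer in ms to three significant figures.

τ = 63.4 ms

Leg 1: 25.2 ms is already measured in the proton's rest frame.
Leg 2: 3.06 ms is already measured in the proton's rest frame.
Leg 3: 35.1 ms is already measured in the proton's rest frame.
Leg 4: γ = 167.9; τ_4 = 3.47/167.9 = 0.02067 ms.
Total: 25.20 + 3.060 + 35.10 + 0.02067 ms.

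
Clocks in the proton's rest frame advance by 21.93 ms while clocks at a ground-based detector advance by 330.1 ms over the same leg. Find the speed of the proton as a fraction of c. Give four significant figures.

The proper time is measured in the proton's rest frame (both events occur at the proton's location); Δt is measured at a ground-based detector. γ = Δt/τ = 330.1/21.93 = 15.05.
β = √(1 − 1/γ²) = √(1 − 0.004414) = √0.9956

v = 0.9978c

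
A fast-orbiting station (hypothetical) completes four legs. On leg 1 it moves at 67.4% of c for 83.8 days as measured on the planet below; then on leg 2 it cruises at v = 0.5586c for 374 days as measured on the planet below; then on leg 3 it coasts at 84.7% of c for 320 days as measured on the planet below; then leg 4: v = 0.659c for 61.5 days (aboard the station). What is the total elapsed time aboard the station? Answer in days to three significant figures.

Leg 1: β = 0.674; γ = 1/√(1 − 0.674²) = 1/√0.5457 = 1.354; τ_1 = 83.8/1.354 = 61.91 days.
Leg 2: γ = 1/√(1 − 0.5586²) = 1/√0.6880 = 1.206; τ_2 = 374/1.206 = 310.2 days.
Leg 3: β = 0.847; γ = 1/√(1 − 0.847²) = 1/√0.2826 = 1.881; τ_3 = 320/1.881 = 170.1 days.
Leg 4: 61.5 days is already measured aboard the station.
Total: 61.91 + 310.2 + 170.1 + 61.50 days.

τ = 604 days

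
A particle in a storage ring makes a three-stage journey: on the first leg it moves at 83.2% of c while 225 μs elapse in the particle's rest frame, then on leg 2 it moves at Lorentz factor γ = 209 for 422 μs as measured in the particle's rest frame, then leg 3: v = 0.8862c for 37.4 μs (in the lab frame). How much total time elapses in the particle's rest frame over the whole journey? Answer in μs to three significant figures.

Leg 1: 225 μs is already measured in the particle's rest frame.
Leg 2: 422 μs is already measured in the particle's rest frame.
Leg 3: γ = 1/√(1 − 0.8862²) = 1/√0.2146 = 2.158; τ_3 = 37.4/2.158 = 17.33 μs.
Total: 225.0 + 422.0 + 17.33 μs.

τ = 664 μs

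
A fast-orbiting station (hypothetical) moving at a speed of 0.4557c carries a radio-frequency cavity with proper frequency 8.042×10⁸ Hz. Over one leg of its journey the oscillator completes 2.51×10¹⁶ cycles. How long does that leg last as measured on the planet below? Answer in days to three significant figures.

Δt = 406 days

γ = 1/√(1 − 0.4557²) = 1/√0.7923 = 1.123
Proper time for N cycles: τ = N/f = 2.51×10¹⁶/(8.042×10⁸) = 3.121×10⁷ s = 361.2 days.
Lab-frame duration Δt = γτ = 1.123 × 361.2 = 405.8 days.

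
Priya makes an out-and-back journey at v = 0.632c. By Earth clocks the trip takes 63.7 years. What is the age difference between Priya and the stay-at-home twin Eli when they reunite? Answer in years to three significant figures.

Δt − τ = 14.3 years

γ = 1/√(1 − 0.632²) = 1/√0.6006 = 1.290
Priya's elapsed proper time: τ = 63.7/1.290 = 49.37 years.
Age gap = Δt − τ = 63.7 − 49.37 years.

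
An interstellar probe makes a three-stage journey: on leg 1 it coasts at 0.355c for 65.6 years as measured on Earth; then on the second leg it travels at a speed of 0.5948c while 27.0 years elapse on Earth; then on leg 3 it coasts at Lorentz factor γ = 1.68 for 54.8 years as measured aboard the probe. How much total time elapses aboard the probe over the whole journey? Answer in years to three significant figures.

Leg 1: γ = 1/√(1 − 0.355²) = 1/√0.8740 = 1.070; τ_1 = 65.6/1.070 = 61.33 years.
Leg 2: γ = 1/√(1 − 0.5948²) = 1/√0.6462 = 1.244; τ_2 = 27.0/1.244 = 21.70 years.
Leg 3: 54.8 years is already measured aboard the probe.
Total: 61.33 + 21.70 + 54.80 years.

τ = 138 years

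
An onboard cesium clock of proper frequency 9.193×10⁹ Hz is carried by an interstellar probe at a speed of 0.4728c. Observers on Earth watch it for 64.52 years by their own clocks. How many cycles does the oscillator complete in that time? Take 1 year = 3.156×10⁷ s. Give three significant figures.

γ = 1/√(1 − 0.4728²) = 1/√0.7765 = 1.135
During 64.52 years of lab time, the oscillator's proper time advances by τ = Δt/γ = 64.52/1.135 = 56.85 years = 1.794×10⁹ s.
N = f × τ = 9.193×10⁹ × 1.794×10⁹ = 1.649×10¹⁹.

N = 1.65×10¹⁹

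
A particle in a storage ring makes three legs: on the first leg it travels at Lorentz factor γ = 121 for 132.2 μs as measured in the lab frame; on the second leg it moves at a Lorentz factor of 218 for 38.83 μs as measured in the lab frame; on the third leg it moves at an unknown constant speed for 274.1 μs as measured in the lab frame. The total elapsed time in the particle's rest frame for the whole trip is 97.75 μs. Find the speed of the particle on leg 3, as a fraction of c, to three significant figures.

β = 0.936

Leg 1: γ = 121; τ_1 = 132.2/121.0 = 1.093 μs.
Leg 2: γ = 218; τ_2 = 38.83/218.0 = 0.1781 μs.
Leg 3: speed unknown; τ_3 = 274.1/γ_3.
Total proper time: 1.093 + 0.1781 + τ_3 = 97.75, so τ_3 = 97.75 − 1.271 = 96.48 μs.
γ_3 = 274.1/96.48 = 2.841; β = √(1 − 1/γ²) = √0.8761.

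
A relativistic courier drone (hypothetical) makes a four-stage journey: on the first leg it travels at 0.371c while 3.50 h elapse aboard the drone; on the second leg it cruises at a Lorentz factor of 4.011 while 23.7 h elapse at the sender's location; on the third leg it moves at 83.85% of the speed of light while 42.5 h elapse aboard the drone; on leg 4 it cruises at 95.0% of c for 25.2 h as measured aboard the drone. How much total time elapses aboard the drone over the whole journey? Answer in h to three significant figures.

Leg 1: 3.50 h is already measured aboard the drone.
Leg 2: γ = 4.011; τ_2 = 23.7/4.011 = 5.909 h.
Leg 3: 42.5 h is already measured aboard the drone.
Leg 4: 25.2 h is already measured aboard the drone.
Total: 3.500 + 5.909 + 42.50 + 25.20 h.

τ = 77.1 h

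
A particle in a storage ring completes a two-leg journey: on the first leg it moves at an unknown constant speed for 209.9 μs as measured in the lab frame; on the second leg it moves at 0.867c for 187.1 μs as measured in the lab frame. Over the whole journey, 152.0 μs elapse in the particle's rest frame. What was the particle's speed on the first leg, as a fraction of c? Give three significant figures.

Leg 1: speed unknown; τ_1 = 209.9/γ_1.
Leg 2: γ = 1/√(1 − 0.867²) = 1/√0.2483 = 2.007; τ_2 = 187.1/2.007 = 93.23 μs.
Total proper time: τ_1 + 93.23 = 152.0, so τ_1 = 152.0 − 93.23 = 58.77 μs.
γ_1 = 209.9/58.77 = 3.572; β = √(1 − 1/γ²) = √0.9216.

β = 0.960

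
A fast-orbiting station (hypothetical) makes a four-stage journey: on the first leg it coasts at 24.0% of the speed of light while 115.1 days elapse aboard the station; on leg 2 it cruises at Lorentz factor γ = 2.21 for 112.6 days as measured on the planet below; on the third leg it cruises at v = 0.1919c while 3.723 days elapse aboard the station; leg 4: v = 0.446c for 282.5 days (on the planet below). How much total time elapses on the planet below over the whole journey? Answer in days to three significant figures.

Δt = 517 days

Leg 1: β = 0.240; γ = 1/√(1 − 0.240²) = 1/√0.9424 = 1.030; Δt_1 = 1.030 × 115.1 = 118.6 days.
Leg 2: 112.6 days is already measured on the planet below.
Leg 3: γ = 1/√(1 − 0.1919²) = 1/√0.9632 = 1.019; Δt_3 = 1.019 × 3.723 = 3.794 days.
Leg 4: 282.5 days is already measured on the planet below.
Total: 118.6 + 112.6 + 3.794 + 282.5 days.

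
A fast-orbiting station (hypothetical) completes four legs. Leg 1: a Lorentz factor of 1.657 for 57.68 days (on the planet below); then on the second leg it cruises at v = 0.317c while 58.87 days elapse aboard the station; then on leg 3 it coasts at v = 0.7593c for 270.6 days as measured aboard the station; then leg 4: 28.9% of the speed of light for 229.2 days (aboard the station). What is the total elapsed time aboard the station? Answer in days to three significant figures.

τ = 593 days

Leg 1: γ = 1.657; τ_1 = 57.68/1.657 = 34.81 days.
Leg 2: 58.87 days is already measured aboard the station.
Leg 3: 270.6 days is already measured aboard the station.
Leg 4: 229.2 days is already measured aboard the station.
Total: 34.81 + 58.87 + 270.6 + 229.2 days.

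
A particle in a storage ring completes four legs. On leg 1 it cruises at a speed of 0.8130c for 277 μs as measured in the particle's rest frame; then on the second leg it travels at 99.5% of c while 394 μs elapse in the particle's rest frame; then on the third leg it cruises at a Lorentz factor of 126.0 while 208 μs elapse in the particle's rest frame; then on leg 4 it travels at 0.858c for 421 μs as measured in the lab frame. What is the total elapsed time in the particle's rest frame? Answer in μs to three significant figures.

τ = 1100 μs

Leg 1: 277 μs is already measured in the particle's rest frame.
Leg 2: 394 μs is already measured in the particle's rest frame.
Leg 3: 208 μs is already measured in the particle's rest frame.
Leg 4: γ = 1/√(1 − 0.858²) = 1/√0.2638 = 1.947; τ_4 = 421/1.947 = 216.2 μs.
Total: 277.0 + 394.0 + 208.0 + 216.2 μs.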